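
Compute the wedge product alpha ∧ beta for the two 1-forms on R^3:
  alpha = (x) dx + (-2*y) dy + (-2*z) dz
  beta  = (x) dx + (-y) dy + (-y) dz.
alpha ∧ beta = (x*y) dx ∧ dy + (x*(-y + 2*z)) dx ∧ dz + (2*y*(y - z)) dy ∧ dz

Distribute the wedge, using dx_i ∧ dx_j = -dx_j ∧ dx_i and dx_i ∧ dx_i = 0. For each pair (i, j) with i < j, the coefficient of dx_i ∧ dx_j in alpha ∧ beta is (alpha_i * beta_j - alpha_j * beta_i). Collecting: alpha ∧ beta = (x*y) dx ∧ dy + (x*(-y + 2*z)) dx ∧ dz + (2*y*(y - z)) dy ∧ dz.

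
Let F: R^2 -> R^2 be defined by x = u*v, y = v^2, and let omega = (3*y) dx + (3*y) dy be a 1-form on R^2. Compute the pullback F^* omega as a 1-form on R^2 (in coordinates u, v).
F^* omega = (3*v^3) du + (3*v^2*(u + 2*v)) dv

Using F^*(f dg) = (f ∘ F) d(g ∘ F), substitute each coordinate x_i by F_i(u, v) in f_i, and replace dx_i by d F_i = (∂F_i/∂u) du + (∂F_i/∂v) dv.
  For the x component: f_1(F) = 3*v^2; d F_1 = (v) du + (u) dv
  For the y component: f_2(F) = 3*v^2; d F_2 = (0) du + (2*v) dv
Combining and collecting du, dv coefficients:
  coeff of du: 3*v^3
  coeff of dv: 3*v^2*(u + 2*v)
F^* omega = (3*v^3) du + (3*v^2*(u + 2*v)) dv.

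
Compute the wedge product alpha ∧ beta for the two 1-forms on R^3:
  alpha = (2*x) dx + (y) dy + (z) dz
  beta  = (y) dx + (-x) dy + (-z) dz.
alpha ∧ beta = (-2*x^2 - y^2) dx ∧ dy + (-z*(2*x + y)) dx ∧ dz + (z*(x - y)) dy ∧ dz

Distribute the wedge, using dx_i ∧ dx_j = -dx_j ∧ dx_i and dx_i ∧ dx_i = 0. For each pair (i, j) with i < j, the coefficient of dx_i ∧ dx_j in alpha ∧ beta is (alpha_i * beta_j - alpha_j * beta_i). Collecting: alpha ∧ beta = (-2*x^2 - y^2) dx ∧ dy + (-z*(2*x + y)) dx ∧ dz + (z*(x - y)) dy ∧ dz.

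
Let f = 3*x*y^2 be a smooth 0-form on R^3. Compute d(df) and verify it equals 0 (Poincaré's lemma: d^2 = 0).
d(df) = 0

Step 1: df = sum_i (∂f/∂x_i) dx_i = (3*y^2) dx + (6*x*y) dy + (0) dz.
Step 2: Apply d again. Using the 1-form formula, the coefficient of dx ∧ dy in d(df) is ∂^2 f/∂x ∂y - ∂^2 f/∂y ∂x = (6*y) - (6*y) = 0 (equality of mixed partials for smooth f).
Similarly for dx ∧ dz and dy ∧ dz — all coefficients vanish. So d(df) = 0.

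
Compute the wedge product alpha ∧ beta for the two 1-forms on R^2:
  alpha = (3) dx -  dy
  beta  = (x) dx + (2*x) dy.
alpha ∧ beta = (7*x) dx ∧ dy

Distribute the wedge, using dx_i ∧ dx_j = -dx_j ∧ dx_i and dx_i ∧ dx_i = 0. For each pair (i, j) with i < j, the coefficient of dx_i ∧ dx_j in alpha ∧ beta is (alpha_i * beta_j - alpha_j * beta_i). Collecting: alpha ∧ beta = (7*x) dx ∧ dy.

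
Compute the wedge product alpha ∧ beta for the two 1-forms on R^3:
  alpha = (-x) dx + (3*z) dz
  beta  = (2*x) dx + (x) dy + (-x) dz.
alpha ∧ beta = (-x^2) dx ∧ dy + (x*(x - 6*z)) dx ∧ dz + (-3*x*z) dy ∧ dz

Distribute the wedge, using dx_i ∧ dx_j = -dx_j ∧ dx_i and dx_i ∧ dx_i = 0. For each pair (i, j) with i < j, the coefficient of dx_i ∧ dx_j in alpha ∧ beta is (alpha_i * beta_j - alpha_j * beta_i). Collecting: alpha ∧ beta = (-x^2) dx ∧ dy + (x*(x - 6*z)) dx ∧ dz + (-3*x*z) dy ∧ dz.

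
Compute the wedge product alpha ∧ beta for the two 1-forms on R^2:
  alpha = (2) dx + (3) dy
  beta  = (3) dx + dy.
alpha ∧ beta = (-7) dx ∧ dy

Distribute the wedge, using dx_i ∧ dx_j = -dx_j ∧ dx_i and dx_i ∧ dx_i = 0. For each pair (i, j) with i < j, the coefficient of dx_i ∧ dx_j in alpha ∧ beta is (alpha_i * beta_j - alpha_j * beta_i). Collecting: alpha ∧ beta = (-7) dx ∧ dy.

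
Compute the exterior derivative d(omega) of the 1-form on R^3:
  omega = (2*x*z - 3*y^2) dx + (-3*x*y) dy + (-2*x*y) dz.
d(omega) = (3*y) dx ∧ dy + (-2*x - 2*y) dx ∧ dz + (-2*x) dy ∧ dz

For a 1-form omega = sum_i f_i dx_i, the exterior derivative is
  d(omega) = sum_{i < j} (∂f_j/∂x_i - ∂f_i/∂x_j) dx_i ∧ dx_j.
  coefficient of dx ∧ dy: ∂f_2/∂x - ∂f_1/∂y = ∂(-3*x*y)/∂x - ∂(2*x*z - 3*y^2)/∂y = 3*y
  coefficient of dx ∧ dz: ∂f_3/∂x - ∂f_1/∂z = ∂(-2*x*y)/∂x - ∂(2*x*z - 3*y^2)/∂z = -2*x - 2*y
  coefficient of dy ∧ dz: ∂f_3/∂y - ∂f_2/∂z = ∂(-2*x*y)/∂y - ∂(-3*x*y)/∂z = -2*x
Assembling: d(omega) = (3*y) dx ∧ dy + (-2*x - 2*y) dx ∧ dz + (-2*x) dy ∧ dz.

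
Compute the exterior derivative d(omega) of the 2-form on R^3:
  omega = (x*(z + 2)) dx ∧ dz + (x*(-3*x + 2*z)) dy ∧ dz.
d(omega) = (-6*x + 2*z) dx ∧ dy ∧ dz

For a 2-form omega = sum_{i<j} g_{ij} dx_i ∧ dx_j, the exterior derivative is
  d(omega) = sum_{i<j} d(g_{ij}) ∧ dx_i ∧ dx_j = sum_{i<j, k} (∂g_{ij}/∂x_k) dx_k ∧ dx_i ∧ dx_j.
Expand each term, using dx_k ∧ dx_i ∧ dx_j = sgn(permutation) dx_{(a)} ∧ dx_{(b)} ∧ dx_{(c)} with (a < b < c) sorted:
  d(x*(-3*x + 2*z)) includes (∂/∂x)(x*(-3*x + 2*z)) dx = (-6*x + 2*z) dx, which multiplied by dy ∧ dz gives (-6*x + 2*z) dx ∧ dy ∧ dz
Collecting like 3-forms: d(omega) = (-6*x + 2*z) dx ∧ dy ∧ dz.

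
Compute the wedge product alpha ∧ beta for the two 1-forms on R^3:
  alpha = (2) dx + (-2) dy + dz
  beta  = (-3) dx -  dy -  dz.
alpha ∧ beta = (-8) dx ∧ dy + (1) dx ∧ dz + (3) dy ∧ dz

Distribute the wedge, using dx_i ∧ dx_j = -dx_j ∧ dx_i and dx_i ∧ dx_i = 0. For each pair (i, j) with i < j, the coefficient of dx_i ∧ dx_j in alpha ∧ beta is (alpha_i * beta_j - alpha_j * beta_i). Collecting: alpha ∧ beta = (-8) dx ∧ dy + (1) dx ∧ dz + (3) dy ∧ dz.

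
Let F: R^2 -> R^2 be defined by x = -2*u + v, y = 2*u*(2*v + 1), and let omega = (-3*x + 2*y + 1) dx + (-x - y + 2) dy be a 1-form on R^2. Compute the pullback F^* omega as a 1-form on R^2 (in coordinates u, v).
F^* omega = (-16*u*v^2 - 24*u*v - 20*u - 4*v^2 + 12*v + 2) du + (-16*u^2*v + 4*u*v + 18*u - 3*v + 1) dv

Using F^*(f dg) = (f ∘ F) d(g ∘ F), substitute each coordinate x_i by F_i(u, v) in f_i, and replace dx_i by d F_i = (∂F_i/∂u) du + (∂F_i/∂v) dv.
  For the x component: f_1(F) = 8*u*v + 10*u - 3*v + 1; d F_1 = (-2) du + (1) dv
  For the y component: f_2(F) = -4*u*v - v + 2; d F_2 = (4*v + 2) du + (4*u) dv
Combining and collecting du, dv coefficients:
  coeff of du: -16*u*v^2 - 24*u*v - 20*u - 4*v^2 + 12*v + 2
  coeff of dv: -16*u^2*v + 4*u*v + 18*u - 3*v + 1
F^* omega = (-16*u*v^2 - 24*u*v - 20*u - 4*v^2 + 12*v + 2) du + (-16*u^2*v + 4*u*v + 18*u - 3*v + 1) dv.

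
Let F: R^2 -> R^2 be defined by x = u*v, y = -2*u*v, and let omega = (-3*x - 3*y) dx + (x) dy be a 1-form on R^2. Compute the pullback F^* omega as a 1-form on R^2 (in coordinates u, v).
F^* omega = (u*v^2) du + (u^2*v) dv

Using F^*(f dg) = (f ∘ F) d(g ∘ F), substitute each coordinate x_i by F_i(u, v) in f_i, and replace dx_i by d F_i = (∂F_i/∂u) du + (∂F_i/∂v) dv.
  For the x component: f_1(F) = 3*u*v; d F_1 = (v) du + (u) dv
  For the y component: f_2(F) = u*v; d F_2 = (-2*v) du + (-2*u) dv
Combining and collecting du, dv coefficients:
  coeff of du: u*v^2
  coeff of dv: u^2*v
F^* omega = (u*v^2) du + (u^2*v) dv.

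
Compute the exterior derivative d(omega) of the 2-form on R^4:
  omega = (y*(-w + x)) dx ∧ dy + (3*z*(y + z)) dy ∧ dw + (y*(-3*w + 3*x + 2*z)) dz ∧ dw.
d(omega) = (-y) dx ∧ dy ∧ dw + (-3*w + 3*x - 3*y - 4*z) dy ∧ dz ∧ dw + (3*y) dx ∧ dz ∧ dw

For a 2-form omega = sum_{i<j} g_{ij} dx_i ∧ dx_j, the exterior derivative is
  d(omega) = sum_{i<j} d(g_{ij}) ∧ dx_i ∧ dx_j = sum_{i<j, k} (∂g_{ij}/∂x_k) dx_k ∧ dx_i ∧ dx_j.
Expand each term, using dx_k ∧ dx_i ∧ dx_j = sgn(permutation) dx_{(a)} ∧ dx_{(b)} ∧ dx_{(c)} with (a < b < c) sorted:
  d(y*(-w + x)) includes (∂/∂w)(y*(-w + x)) dw = (-y) dw, which multiplied by dx ∧ dy gives (-y) dx ∧ dy ∧ dw
  d(3*z*(y + z)) includes (∂/∂z)(3*z*(y + z)) dz = (3*y + 6*z) dz, which multiplied by dy ∧ dw gives (-3*y - 6*z) dy ∧ dz ∧ dw
  d(y*(-3*w + 3*x + 2*z)) includes (∂/∂x)(y*(-3*w + 3*x + 2*z)) dx = (3*y) dx, which multiplied by dz ∧ dw gives (3*y) dx ∧ dz ∧ dw
  d(y*(-3*w + 3*x + 2*z)) includes (∂/∂y)(y*(-3*w + 3*x + 2*z)) dy = (-3*w + 3*x + 2*z) dy, which multiplied by dz ∧ dw gives (-3*w + 3*x + 2*z) dy ∧ dz ∧ dw
Collecting like 3-forms: d(omega) = (-y) dx ∧ dy ∧ dw + (-3*w + 3*x - 3*y - 4*z) dy ∧ dz ∧ dw + (3*y) dx ∧ dz ∧ dw.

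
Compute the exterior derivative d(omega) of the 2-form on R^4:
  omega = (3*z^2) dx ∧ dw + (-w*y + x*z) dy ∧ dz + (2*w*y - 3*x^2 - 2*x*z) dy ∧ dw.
d(omega) = (-6*z) dx ∧ dz ∧ dw + (z) dx ∧ dy ∧ dz + (2*x - y) dy ∧ dz ∧ dw + (-6*x - 2*z) dx ∧ dy ∧ dw

For a 2-form omega = sum_{i<j} g_{ij} dx_i ∧ dx_j, the exterior derivative is
  d(omega) = sum_{i<j} d(g_{ij}) ∧ dx_i ∧ dx_j = sum_{i<j, k} (∂g_{ij}/∂x_k) dx_k ∧ dx_i ∧ dx_j.
Expand each term, using dx_k ∧ dx_i ∧ dx_j = sgn(permutation) dx_{(a)} ∧ dx_{(b)} ∧ dx_{(c)} with (a < b < c) sorted:
  d(3*z^2) includes (∂/∂z)(3*z^2) dz = (6*z) dz, which multiplied by dx ∧ dw gives (-6*z) dx ∧ dz ∧ dw
  d(-w*y + x*z) includes (∂/∂x)(-w*y + x*z) dx = (z) dx, which multiplied by dy ∧ dz gives (z) dx ∧ dy ∧ dz
  d(-w*y + x*z) includes (∂/∂w)(-w*y + x*z) dw = (-y) dw, which multiplied by dy ∧ dz gives (-y) dy ∧ dz ∧ dw
  d(2*w*y - 3*x^2 - 2*x*z) includes (∂/∂x)(2*w*y - 3*x^2 - 2*x*z) dx = (-6*x - 2*z) dx, which multiplied by dy ∧ dw gives (-6*x - 2*z) dx ∧ dy ∧ dw
  d(2*w*y - 3*x^2 - 2*x*z) includes (∂/∂z)(2*w*y - 3*x^2 - 2*x*z) dz = (-2*x) dz, which multiplied by dy ∧ dw gives (2*x) dy ∧ dz ∧ dw
Collecting like 3-forms: d(omega) = (-6*z) dx ∧ dz ∧ dw + (z) dx ∧ dy ∧ dz + (2*x - y) dy ∧ dz ∧ dw + (-6*x - 2*z) dx ∧ dy ∧ dw.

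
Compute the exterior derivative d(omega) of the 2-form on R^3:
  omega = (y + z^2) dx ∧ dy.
d(omega) = (2*z) dx ∧ dy ∧ dz

For a 2-form omega = sum_{i<j} g_{ij} dx_i ∧ dx_j, the exterior derivative is
  d(omega) = sum_{i<j} d(g_{ij}) ∧ dx_i ∧ dx_j = sum_{i<j, k} (∂g_{ij}/∂x_k) dx_k ∧ dx_i ∧ dx_j.
Expand each term, using dx_k ∧ dx_i ∧ dx_j = sgn(permutation) dx_{(a)} ∧ dx_{(b)} ∧ dx_{(c)} with (a < b < c) sorted:
  d(y + z^2) includes (∂/∂z)(y + z^2) dz = (2*z) dz, which multiplied by dx ∧ dy gives (2*z) dx ∧ dy ∧ dz
Collecting like 3-forms: d(omega) = (2*z) dx ∧ dy ∧ dz.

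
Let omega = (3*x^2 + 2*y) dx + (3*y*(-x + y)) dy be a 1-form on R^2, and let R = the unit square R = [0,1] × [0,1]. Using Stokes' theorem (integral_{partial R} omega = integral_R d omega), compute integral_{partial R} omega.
integral_(partial R) omega = -7/2

Stokes: integral_partial_R omega = integral_R d omega with d omega = (∂Q/∂x - ∂P/∂y) dx ∧ dy.
  ∂Q/∂x = -3*y
  ∂P/∂y = 2
  integrand = ∂Q/∂x - ∂P/∂y = -3*y - 2.
Integrating over R: integral_0^1 integral_0^1 (-3*y - 2) dx dy = -7/2.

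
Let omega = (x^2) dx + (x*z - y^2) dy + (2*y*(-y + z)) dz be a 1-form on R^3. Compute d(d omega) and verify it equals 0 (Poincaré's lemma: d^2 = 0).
d(d omega) = 0

Step 1: d omega = sum_{i<j} (∂f_j/∂x_i - ∂f_i/∂x_j) dx_i ∧ dx_j:
  coeff of dx ∧ dy: z
  coeff of dx ∧ dz: 0
  coeff of dy ∧ dz: -x - 4*y + 2*z
Step 2: Apply d again to each 2-form coefficient. The only possible 3-form in R^3 is dx ∧ dy ∧ dz, with coefficient
  ∂(coeff of dy∧dz)/∂x - ∂(coeff of dx∧dz)/∂y + ∂(coeff of dx∧dy)/∂z
  = ∂/∂x (-x - 4*y + 2*z) - ∂/∂y (0) + ∂/∂z (z).
Each of these terms simplifies to sums of mixed partials that cancel in pairs. The result is 0 (by equality of mixed partials for smooth functions — Schwarz / Clairaut).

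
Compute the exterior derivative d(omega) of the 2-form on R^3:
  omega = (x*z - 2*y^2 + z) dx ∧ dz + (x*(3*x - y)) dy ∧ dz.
d(omega) = (6*x + 3*y) dx ∧ dy ∧ dz

For a 2-form omega = sum_{i<j} g_{ij} dx_i ∧ dx_j, the exterior derivative is
  d(omega) = sum_{i<j} d(g_{ij}) ∧ dx_i ∧ dx_j = sum_{i<j, k} (∂g_{ij}/∂x_k) dx_k ∧ dx_i ∧ dx_j.
Expand each term, using dx_k ∧ dx_i ∧ dx_j = sgn(permutation) dx_{(a)} ∧ dx_{(b)} ∧ dx_{(c)} with (a < b < c) sorted:
  d(x*z - 2*y^2 + z) includes (∂/∂y)(x*z - 2*y^2 + z) dy = (-4*y) dy, which multiplied by dx ∧ dz gives (4*y) dx ∧ dy ∧ dz
  d(x*(3*x - y)) includes (∂/∂x)(x*(3*x - y)) dx = (6*x - y) dx, which multiplied by dy ∧ dz gives (6*x - y) dx ∧ dy ∧ dz
Collecting like 3-forms: d(omega) = (6*x + 3*y) dx ∧ dy ∧ dz.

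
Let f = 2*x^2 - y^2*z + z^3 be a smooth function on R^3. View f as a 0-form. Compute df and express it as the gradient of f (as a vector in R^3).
df = (4*x) dx + (-2*y*z) dy + (-y^2 + 3*z^2) dz; grad f = (4*x, -2*y*z, -y^2 + 3*z^2)

For a 0-form f, d f = (∂f/∂x) dx + (∂f/∂y) dy + (∂f/∂z) dz. The components of the vector representation are exactly the entries of grad f in Cartesian coordinates:
  ∂f/∂x = 4*x
  ∂f/∂y = -2*y*z
  ∂f/∂z = -y^2 + 3*z^2.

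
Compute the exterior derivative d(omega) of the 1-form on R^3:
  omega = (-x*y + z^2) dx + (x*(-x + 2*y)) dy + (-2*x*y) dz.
d(omega) = (-x + 2*y) dx ∧ dy + (-2*y - 2*z) dx ∧ dz + (-2*x) dy ∧ dz

For a 1-form omega = sum_i f_i dx_i, the exterior derivative is
  d(omega) = sum_{i < j} (∂f_j/∂x_i - ∂f_i/∂x_j) dx_i ∧ dx_j.
  coefficient of dx ∧ dy: ∂f_2/∂x - ∂f_1/∂y = ∂(x*(-x + 2*y))/∂x - ∂(-x*y + z^2)/∂y = -x + 2*y
  coefficient of dx ∧ dz: ∂f_3/∂x - ∂f_1/∂z = ∂(-2*x*y)/∂x - ∂(-x*y + z^2)/∂z = -2*y - 2*z
  coefficient of dy ∧ dz: ∂f_3/∂y - ∂f_2/∂z = ∂(-2*x*y)/∂y - ∂(x*(-x + 2*y))/∂z = -2*x
Assembling: d(omega) = (-x + 2*y) dx ∧ dy + (-2*y - 2*z) dx ∧ dz + (-2*x) dy ∧ dz.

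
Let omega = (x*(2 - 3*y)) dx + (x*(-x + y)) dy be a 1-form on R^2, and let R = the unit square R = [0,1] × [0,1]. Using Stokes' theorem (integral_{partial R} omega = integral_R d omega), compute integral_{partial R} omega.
integral_(partial R) omega = 1

Stokes: integral_partial_R omega = integral_R d omega with d omega = (∂Q/∂x - ∂P/∂y) dx ∧ dy.
  ∂Q/∂x = -2*x + y
  ∂P/∂y = -3*x
  integrand = ∂Q/∂x - ∂P/∂y = x + y.
Integrating over R: integral_0^1 integral_0^1 (x + y) dx dy = 1.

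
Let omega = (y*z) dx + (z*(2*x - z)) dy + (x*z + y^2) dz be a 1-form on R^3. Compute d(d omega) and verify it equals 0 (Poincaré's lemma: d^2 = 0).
d(d omega) = 0

Step 1: d omega = sum_{i<j} (∂f_j/∂x_i - ∂f_i/∂x_j) dx_i ∧ dx_j:
  coeff of dx ∧ dy: z
  coeff of dx ∧ dz: -y + z
  coeff of dy ∧ dz: -2*x + 2*y + 2*z
Step 2: Apply d again to each 2-form coefficient. The only possible 3-form in R^3 is dx ∧ dy ∧ dz, with coefficient
  ∂(coeff of dy∧dz)/∂x - ∂(coeff of dx∧dz)/∂y + ∂(coeff of dx∧dy)/∂z
  = ∂/∂x (-2*x + 2*y + 2*z) - ∂/∂y (-y + z) + ∂/∂z (z).
Each of these terms simplifies to sums of mixed partials that cancel in pairs. The result is 0 (by equality of mixed partials for smooth functions — Schwarz / Clairaut).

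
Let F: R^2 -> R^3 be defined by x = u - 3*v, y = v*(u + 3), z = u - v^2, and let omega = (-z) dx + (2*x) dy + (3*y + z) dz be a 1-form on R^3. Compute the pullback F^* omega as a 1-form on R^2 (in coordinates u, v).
F^* omega = (v*(5*u - 6*v + 9)) du + (2*u^2 - 6*u*v^2 - 8*u*v + 9*u + 2*v^3 - 21*v^2 - 18*v) dv

Using F^*(f dg) = (f ∘ F) d(g ∘ F), substitute each coordinate x_i by F_i(u, v) in f_i, and replace dx_i by d F_i = (∂F_i/∂u) du + (∂F_i/∂v) dv.
  For the x component: f_1(F) = -u + v^2; d F_1 = (1) du + (-3) dv
  For the y component: f_2(F) = 2*u - 6*v; d F_2 = (v) du + (u + 3) dv
  For the z component: f_3(F) = 3*u*v + u - v^2 + 9*v; d F_3 = (1) du + (-2*v) dv
Combining and collecting du, dv coefficients:
  coeff of du: v*(5*u - 6*v + 9)
  coeff of dv: 2*u^2 - 6*u*v^2 - 8*u*v + 9*u + 2*v^3 - 21*v^2 - 18*v
F^* omega = (v*(5*u - 6*v + 9)) du + (2*u^2 - 6*u*v^2 - 8*u*v + 9*u + 2*v^3 - 21*v^2 - 18*v) dv.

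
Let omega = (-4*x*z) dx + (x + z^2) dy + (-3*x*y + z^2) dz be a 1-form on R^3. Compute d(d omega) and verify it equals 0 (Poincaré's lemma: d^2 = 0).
d(d omega) = 0

Step 1: d omega = sum_{i<j} (∂f_j/∂x_i - ∂f_i/∂x_j) dx_i ∧ dx_j:
  coeff of dx ∧ dy: 1
  coeff of dx ∧ dz: 4*x - 3*y
  coeff of dy ∧ dz: -3*x - 2*z
Step 2: Apply d again to each 2-form coefficient. The only possible 3-form in R^3 is dx ∧ dy ∧ dz, with coefficient
  ∂(coeff of dy∧dz)/∂x - ∂(coeff of dx∧dz)/∂y + ∂(coeff of dx∧dy)/∂z
  = ∂/∂x (-3*x - 2*z) - ∂/∂y (4*x - 3*y) + ∂/∂z (1).
Each of these terms simplifies to sums of mixed partials that cancel in pairs. The result is 0 (by equality of mixed partials for smooth functions — Schwarz / Clairaut).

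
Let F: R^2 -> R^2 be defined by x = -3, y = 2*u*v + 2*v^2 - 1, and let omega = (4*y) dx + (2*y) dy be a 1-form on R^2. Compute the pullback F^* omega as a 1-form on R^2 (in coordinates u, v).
F^* omega = (4*v*(2*u*v + 2*v^2 - 1)) du + (8*u^2*v + 24*u*v^2 - 4*u + 16*v^3 - 8*v) dv

Using F^*(f dg) = (f ∘ F) d(g ∘ F), substitute each coordinate x_i by F_i(u, v) in f_i, and replace dx_i by d F_i = (∂F_i/∂u) du + (∂F_i/∂v) dv.
  For the x component: f_1(F) = 8*u*v + 8*v^2 - 4; d F_1 = (0) du + (0) dv
  For the y component: f_2(F) = 4*u*v + 4*v^2 - 2; d F_2 = (2*v) du + (2*u + 4*v) dv
Combining and collecting du, dv coefficients:
  coeff of du: 4*v*(2*u*v + 2*v^2 - 1)
  coeff of dv: 8*u^2*v + 24*u*v^2 - 4*u + 16*v^3 - 8*v
F^* omega = (4*v*(2*u*v + 2*v^2 - 1)) du + (8*u^2*v + 24*u*v^2 - 4*u + 16*v^3 - 8*v) dv.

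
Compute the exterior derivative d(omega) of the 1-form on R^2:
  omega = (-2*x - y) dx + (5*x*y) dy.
d(omega) = (5*y + 1) dx ∧ dy

For a 1-form omega = sum_i f_i dx_i, the exterior derivative is
  d(omega) = sum_{i < j} (∂f_j/∂x_i - ∂f_i/∂x_j) dx_i ∧ dx_j.
  coefficient of dx ∧ dy: ∂f_2/∂x - ∂f_1/∂y = ∂(5*x*y)/∂x - ∂(-2*x - y)/∂y = 5*y + 1
Assembling: d(omega) = (5*y + 1) dx ∧ dy.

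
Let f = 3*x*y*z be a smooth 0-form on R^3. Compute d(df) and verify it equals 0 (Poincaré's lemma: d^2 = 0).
d(df) = 0

Step 1: df = sum_i (∂f/∂x_i) dx_i = (3*y*z) dx + (3*x*z) dy + (3*x*y) dz.
Step 2: Apply d again. Using the 1-form formula, the coefficient of dx ∧ dy in d(df) is ∂^2 f/∂x ∂y - ∂^2 f/∂y ∂x = (3*z) - (3*z) = 0 (equality of mixed partials for smooth f).
Similarly for dx ∧ dz and dy ∧ dz — all coefficients vanish. So d(df) = 0.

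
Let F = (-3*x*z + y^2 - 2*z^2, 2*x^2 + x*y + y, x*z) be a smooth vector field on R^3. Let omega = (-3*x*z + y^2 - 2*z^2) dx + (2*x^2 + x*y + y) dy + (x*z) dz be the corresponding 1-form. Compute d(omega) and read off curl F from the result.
d(omega) = (0) dy ∧ dz + (-3*x - 5*z) dz ∧ dx + (4*x - y) dx ∧ dy; curl F = (0, -3*x - 5*z, 4*x - y)

d omega = sum_{i<j} (∂f_j/∂x_i - ∂f_i/∂x_j) dx_i ∧ dx_j. Under the identification (dy ∧ dz, dz ∧ dx, dx ∧ dy) ↔ (e_x, e_y, e_z), the coefficients are exactly the components of curl F. Compute:
  ∂R/∂y - ∂Q/∂z = (0) - (0) = 0
  ∂P/∂z - ∂R/∂x = (-3*x - 4*z) - (z) = -3*x - 5*z
  ∂Q/∂x - ∂P/∂y = (4*x + y) - (2*y) = 4*x - y.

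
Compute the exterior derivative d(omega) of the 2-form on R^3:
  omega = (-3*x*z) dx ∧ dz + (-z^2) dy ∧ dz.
d(omega) = 0

For a 2-form omega = sum_{i<j} g_{ij} dx_i ∧ dx_j, the exterior derivative is
  d(omega) = sum_{i<j} d(g_{ij}) ∧ dx_i ∧ dx_j = sum_{i<j, k} (∂g_{ij}/∂x_k) dx_k ∧ dx_i ∧ dx_j.
Expand each term, using dx_k ∧ dx_i ∧ dx_j = sgn(permutation) dx_{(a)} ∧ dx_{(b)} ∧ dx_{(c)} with (a < b < c) sorted:

Collecting like 3-forms: d(omega) = 0.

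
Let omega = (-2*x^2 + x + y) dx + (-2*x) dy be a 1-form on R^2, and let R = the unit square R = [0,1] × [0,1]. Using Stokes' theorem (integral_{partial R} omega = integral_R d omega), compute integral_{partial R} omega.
integral_(partial R) omega = -3

Stokes: integral_partial_R omega = integral_R d omega with d omega = (∂Q/∂x - ∂P/∂y) dx ∧ dy.
  ∂Q/∂x = -2
  ∂P/∂y = 1
  integrand = ∂Q/∂x - ∂P/∂y = -3.
Integrating over R: integral_0^1 integral_0^1 (-3) dx dy = -3.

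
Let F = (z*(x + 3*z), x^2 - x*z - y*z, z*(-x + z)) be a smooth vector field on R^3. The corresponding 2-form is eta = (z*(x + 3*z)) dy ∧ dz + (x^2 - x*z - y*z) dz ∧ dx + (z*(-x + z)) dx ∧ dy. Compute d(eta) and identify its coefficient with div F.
d(eta) = (-x + 2*z) dx ∧ dy ∧ dz; div F = -x + 2*z

For a 2-form in R^3 of the form above, applying d gives a 3-form with coefficient ∂P/∂x + ∂Q/∂y + ∂R/∂z:
  ∂P/∂x = z
  ∂Q/∂y = -z
  ∂R/∂z = -x + 2*z
Sum = -x + 2*z, which is exactly div F.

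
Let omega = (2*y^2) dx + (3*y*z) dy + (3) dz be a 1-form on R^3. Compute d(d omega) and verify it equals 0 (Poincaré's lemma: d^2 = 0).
d(d omega) = 0

Step 1: d omega = sum_{i<j} (∂f_j/∂x_i - ∂f_i/∂x_j) dx_i ∧ dx_j:
  coeff of dx ∧ dy: -4*y
  coeff of dx ∧ dz: 0
  coeff of dy ∧ dz: -3*y
Step 2: Apply d again to each 2-form coefficient. The only possible 3-form in R^3 is dx ∧ dy ∧ dz, with coefficient
  ∂(coeff of dy∧dz)/∂x - ∂(coeff of dx∧dz)/∂y + ∂(coeff of dx∧dy)/∂z
  = ∂/∂x (-3*y) - ∂/∂y (0) + ∂/∂z (-4*y).
Each of these terms simplifies to sums of mixed partials that cancel in pairs. The result is 0 (by equality of mixed partials for smooth functions — Schwarz / Clairaut).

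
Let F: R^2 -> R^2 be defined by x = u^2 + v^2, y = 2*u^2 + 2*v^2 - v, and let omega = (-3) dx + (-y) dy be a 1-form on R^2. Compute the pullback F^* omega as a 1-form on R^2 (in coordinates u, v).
F^* omega = (2*u*(-4*u^2 - 4*v^2 + 2*v - 3)) du + (-8*u^2*v + 2*u^2 - 8*v^3 + 6*v^2 - 7*v) dv

Using F^*(f dg) = (f ∘ F) d(g ∘ F), substitute each coordinate x_i by F_i(u, v) in f_i, and replace dx_i by d F_i = (∂F_i/∂u) du + (∂F_i/∂v) dv.
  For the x component: f_1(F) = -3; d F_1 = (2*u) du + (2*v) dv
  For the y component: f_2(F) = -2*u^2 - 2*v^2 + v; d F_2 = (4*u) du + (4*v - 1) dv
Combining and collecting du, dv coefficients:
  coeff of du: 2*u*(-4*u^2 - 4*v^2 + 2*v - 3)
  coeff of dv: -8*u^2*v + 2*u^2 - 8*v^3 + 6*v^2 - 7*v
F^* omega = (2*u*(-4*u^2 - 4*v^2 + 2*v - 3)) du + (-8*u^2*v + 2*u^2 - 8*v^3 + 6*v^2 - 7*v) dv.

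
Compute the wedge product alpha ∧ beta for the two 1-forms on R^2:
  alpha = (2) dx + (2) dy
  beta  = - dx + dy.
alpha ∧ beta = (4) dx ∧ dy

Distribute the wedge, using dx_i ∧ dx_j = -dx_j ∧ dx_i and dx_i ∧ dx_i = 0. For each pair (i, j) with i < j, the coefficient of dx_i ∧ dx_j in alpha ∧ beta is (alpha_i * beta_j - alpha_j * beta_i). Collecting: alpha ∧ beta = (4) dx ∧ dy.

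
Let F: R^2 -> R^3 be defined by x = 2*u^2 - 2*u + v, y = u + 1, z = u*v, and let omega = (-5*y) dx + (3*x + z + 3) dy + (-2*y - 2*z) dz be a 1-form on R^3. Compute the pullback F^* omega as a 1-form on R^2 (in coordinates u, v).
F^* omega = (-14*u^2 - 2*u*v^2 - u*v - 16*u + v + 13) du + (-2*u^2*v - 2*u^2 - 7*u - 5) dv

Using F^*(f dg) = (f ∘ F) d(g ∘ F), substitute each coordinate x_i by F_i(u, v) in f_i, and replace dx_i by d F_i = (∂F_i/∂u) du + (∂F_i/∂v) dv.
  For the x component: f_1(F) = -5*u - 5; d F_1 = (4*u - 2) du + (1) dv
  For the y component: f_2(F) = 6*u^2 + u*v - 6*u + 3*v + 3; d F_2 = (1) du + (0) dv
  For the z component: f_3(F) = -2*u*v - 2*u - 2; d F_3 = (v) du + (u) dv
Combining and collecting du, dv coefficients:
  coeff of du: -14*u^2 - 2*u*v^2 - u*v - 16*u + v + 13
  coeff of dv: -2*u^2*v - 2*u^2 - 7*u - 5
F^* omega = (-14*u^2 - 2*u*v^2 - u*v - 16*u + v + 13) du + (-2*u^2*v - 2*u^2 - 7*u - 5) dv.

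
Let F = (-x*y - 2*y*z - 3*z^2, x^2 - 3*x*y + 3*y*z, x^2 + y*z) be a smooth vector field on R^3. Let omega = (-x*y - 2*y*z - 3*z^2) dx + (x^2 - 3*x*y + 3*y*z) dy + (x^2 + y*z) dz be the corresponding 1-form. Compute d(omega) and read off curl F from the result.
d(omega) = (-3*y + z) dy ∧ dz + (-2*x - 2*y - 6*z) dz ∧ dx + (3*x - 3*y + 2*z) dx ∧ dy; curl F = (-3*y + z, -2*x - 2*y - 6*z, 3*x - 3*y + 2*z)

d omega = sum_{i<j} (∂f_j/∂x_i - ∂f_i/∂x_j) dx_i ∧ dx_j. Under the identification (dy ∧ dz, dz ∧ dx, dx ∧ dy) ↔ (e_x, e_y, e_z), the coefficients are exactly the components of curl F. Compute:
  ∂R/∂y - ∂Q/∂z = (z) - (3*y) = -3*y + z
  ∂P/∂z - ∂R/∂x = (-2*y - 6*z) - (2*x) = -2*x - 2*y - 6*z
  ∂Q/∂x - ∂P/∂y = (2*x - 3*y) - (-x - 2*z) = 3*x - 3*y + 2*z.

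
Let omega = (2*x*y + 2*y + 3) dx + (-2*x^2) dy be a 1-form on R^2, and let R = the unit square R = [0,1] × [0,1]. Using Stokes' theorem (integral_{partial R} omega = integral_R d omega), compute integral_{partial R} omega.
integral_(partial R) omega = -5

Stokes: integral_partial_R omega = integral_R d omega with d omega = (∂Q/∂x - ∂P/∂y) dx ∧ dy.
  ∂Q/∂x = -4*x
  ∂P/∂y = 2*x + 2
  integrand = ∂Q/∂x - ∂P/∂y = -6*x - 2.
Integrating over R: integral_0^1 integral_0^1 (-6*x - 2) dx dy = -5.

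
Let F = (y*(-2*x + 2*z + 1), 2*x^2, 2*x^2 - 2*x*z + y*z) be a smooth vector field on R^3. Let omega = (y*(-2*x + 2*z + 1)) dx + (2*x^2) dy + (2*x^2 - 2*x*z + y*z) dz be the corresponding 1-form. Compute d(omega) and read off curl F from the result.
d(omega) = (z) dy ∧ dz + (-4*x + 2*y + 2*z) dz ∧ dx + (6*x - 2*z - 1) dx ∧ dy; curl F = (z, -4*x + 2*y + 2*z, 6*x - 2*z - 1)

d omega = sum_{i<j} (∂f_j/∂x_i - ∂f_i/∂x_j) dx_i ∧ dx_j. Under the identification (dy ∧ dz, dz ∧ dx, dx ∧ dy) ↔ (e_x, e_y, e_z), the coefficients are exactly the components of curl F. Compute:
  ∂R/∂y - ∂Q/∂z = (z) - (0) = z
  ∂P/∂z - ∂R/∂x = (2*y) - (4*x - 2*z) = -4*x + 2*y + 2*z
  ∂Q/∂x - ∂P/∂y = (4*x) - (-2*x + 2*z + 1) = 6*x - 2*z - 1.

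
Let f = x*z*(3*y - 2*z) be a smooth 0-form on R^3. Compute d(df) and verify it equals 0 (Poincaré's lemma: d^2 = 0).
d(df) = 0

Step 1: df = sum_i (∂f/∂x_i) dx_i = (z*(3*y - 2*z)) dx + (3*x*z) dy + (x*(3*y - 4*z)) dz.
Step 2: Apply d again. Using the 1-form formula, the coefficient of dx ∧ dy in d(df) is ∂^2 f/∂x ∂y - ∂^2 f/∂y ∂x = (3*z) - (3*z) = 0 (equality of mixed partials for smooth f).
Similarly for dx ∧ dz and dy ∧ dz — all coefficients vanish. So d(df) = 0.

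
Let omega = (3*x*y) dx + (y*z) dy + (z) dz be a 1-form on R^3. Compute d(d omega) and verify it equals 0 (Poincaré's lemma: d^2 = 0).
d(d omega) = 0

Step 1: d omega = sum_{i<j} (∂f_j/∂x_i - ∂f_i/∂x_j) dx_i ∧ dx_j:
  coeff of dx ∧ dy: -3*x
  coeff of dx ∧ dz: 0
  coeff of dy ∧ dz: -y
Step 2: Apply d again to each 2-form coefficient. The only possible 3-form in R^3 is dx ∧ dy ∧ dz, with coefficient
  ∂(coeff of dy∧dz)/∂x - ∂(coeff of dx∧dz)/∂y + ∂(coeff of dx∧dy)/∂z
  = ∂/∂x (-y) - ∂/∂y (0) + ∂/∂z (-3*x).
Each of these terms simplifies to sums of mixed partials that cancel in pairs. The result is 0 (by equality of mixed partials for smooth functions — Schwarz / Clairaut).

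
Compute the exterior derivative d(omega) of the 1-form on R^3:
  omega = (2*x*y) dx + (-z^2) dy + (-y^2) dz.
d(omega) = (-2*x) dx ∧ dy + (-2*y + 2*z) dy ∧ dz

For a 1-form omega = sum_i f_i dx_i, the exterior derivative is
  d(omega) = sum_{i < j} (∂f_j/∂x_i - ∂f_i/∂x_j) dx_i ∧ dx_j.
  coefficient of dx ∧ dy: ∂f_2/∂x - ∂f_1/∂y = ∂(-z^2)/∂x - ∂(2*x*y)/∂y = -2*x
  coefficient of dy ∧ dz: ∂f_3/∂y - ∂f_2/∂z = ∂(-y^2)/∂y - ∂(-z^2)/∂z = -2*y + 2*z
Assembling: d(omega) = (-2*x) dx ∧ dy + (-2*y + 2*z) dy ∧ dz.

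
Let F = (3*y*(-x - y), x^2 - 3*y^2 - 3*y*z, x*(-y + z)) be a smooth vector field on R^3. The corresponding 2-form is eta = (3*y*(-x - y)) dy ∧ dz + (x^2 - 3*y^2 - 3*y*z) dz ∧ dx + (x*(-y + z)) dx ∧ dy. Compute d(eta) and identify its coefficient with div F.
d(eta) = (x - 9*y - 3*z) dx ∧ dy ∧ dz; div F = x - 9*y - 3*z

For a 2-form in R^3 of the form above, applying d gives a 3-form with coefficient ∂P/∂x + ∂Q/∂y + ∂R/∂z:
  ∂P/∂x = -3*y
  ∂Q/∂y = -6*y - 3*z
  ∂R/∂z = x
Sum = x - 9*y - 3*z, which is exactly div F.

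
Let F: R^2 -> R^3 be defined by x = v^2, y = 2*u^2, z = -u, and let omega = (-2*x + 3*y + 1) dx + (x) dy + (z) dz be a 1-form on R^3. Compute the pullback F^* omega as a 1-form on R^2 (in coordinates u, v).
F^* omega = (u*(4*v^2 + 1)) du + (2*v*(6*u^2 - 2*v^2 + 1)) dv

Using F^*(f dg) = (f ∘ F) d(g ∘ F), substitute each coordinate x_i by F_i(u, v) in f_i, and replace dx_i by d F_i = (∂F_i/∂u) du + (∂F_i/∂v) dv.
  For the x component: f_1(F) = 6*u^2 - 2*v^2 + 1; d F_1 = (0) du + (2*v) dv
  For the y component: f_2(F) = v^2; d F_2 = (4*u) du + (0) dv
  For the z component: f_3(F) = -u; d F_3 = (-1) du + (0) dv
Combining and collecting du, dv coefficients:
  coeff of du: u*(4*v^2 + 1)
  coeff of dv: 2*v*(6*u^2 - 2*v^2 + 1)
F^* omega = (u*(4*v^2 + 1)) du + (2*v*(6*u^2 - 2*v^2 + 1)) dv.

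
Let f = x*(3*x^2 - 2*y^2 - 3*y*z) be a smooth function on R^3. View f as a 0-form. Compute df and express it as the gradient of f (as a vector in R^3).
df = (9*x^2 - 2*y^2 - 3*y*z) dx + (x*(-4*y - 3*z)) dy + (-3*x*y) dz; grad f = (9*x^2 - 2*y^2 - 3*y*z, x*(-4*y - 3*z), -3*x*y)

For a 0-form f, d f = (∂f/∂x) dx + (∂f/∂y) dy + (∂f/∂z) dz. The components of the vector representation are exactly the entries of grad f in Cartesian coordinates:
  ∂f/∂x = 9*x^2 - 2*y^2 - 3*y*z
  ∂f/∂y = x*(-4*y - 3*z)
  ∂f/∂z = -3*x*y.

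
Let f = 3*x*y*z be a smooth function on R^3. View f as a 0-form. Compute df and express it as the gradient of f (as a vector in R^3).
df = (3*y*z) dx + (3*x*z) dy + (3*x*y) dz; grad f = (3*y*z, 3*x*z, 3*x*y)

For a 0-form f, d f = (∂f/∂x) dx + (∂f/∂y) dy + (∂f/∂z) dz. The components of the vector representation are exactly the entries of grad f in Cartesian coordinates:
  ∂f/∂x = 3*y*z
  ∂f/∂y = 3*x*z
  ∂f/∂z = 3*x*y.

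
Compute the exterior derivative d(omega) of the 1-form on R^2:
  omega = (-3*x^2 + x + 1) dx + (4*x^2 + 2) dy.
d(omega) = (8*x) dx ∧ dy

For a 1-form omega = sum_i f_i dx_i, the exterior derivative is
  d(omega) = sum_{i < j} (∂f_j/∂x_i - ∂f_i/∂x_j) dx_i ∧ dx_j.
  coefficient of dx ∧ dy: ∂f_2/∂x - ∂f_1/∂y = ∂(4*x^2 + 2)/∂x - ∂(-3*x^2 + x + 1)/∂y = 8*x
Assembling: d(omega) = (8*x) dx ∧ dy.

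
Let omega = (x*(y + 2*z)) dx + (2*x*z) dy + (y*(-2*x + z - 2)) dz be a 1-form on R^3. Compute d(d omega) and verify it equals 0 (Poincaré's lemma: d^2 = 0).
d(d omega) = 0

Step 1: d omega = sum_{i<j} (∂f_j/∂x_i - ∂f_i/∂x_j) dx_i ∧ dx_j:
  coeff of dx ∧ dy: -x + 2*z
  coeff of dx ∧ dz: -2*x - 2*y
  coeff of dy ∧ dz: -4*x + z - 2
Step 2: Apply d again to each 2-form coefficient. The only possible 3-form in R^3 is dx ∧ dy ∧ dz, with coefficient
  ∂(coeff of dy∧dz)/∂x - ∂(coeff of dx∧dz)/∂y + ∂(coeff of dx∧dy)/∂z
  = ∂/∂x (-4*x + z - 2) - ∂/∂y (-2*x - 2*y) + ∂/∂z (-x + 2*z).
Each of these terms simplifies to sums of mixed partials that cancel in pairs. The result is 0 (by equality of mixed partials for smooth functions — Schwarz / Clairaut).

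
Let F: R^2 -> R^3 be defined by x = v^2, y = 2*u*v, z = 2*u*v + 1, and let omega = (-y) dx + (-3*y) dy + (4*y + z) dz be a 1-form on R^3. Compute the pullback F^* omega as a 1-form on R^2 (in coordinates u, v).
F^* omega = (2*v*(4*u*v + 1)) du + (2*u*(4*u*v - 2*v^2 + 1)) dv

Using F^*(f dg) = (f ∘ F) d(g ∘ F), substitute each coordinate x_i by F_i(u, v) in f_i, and replace dx_i by d F_i = (∂F_i/∂u) du + (∂F_i/∂v) dv.
  For the x component: f_1(F) = -2*u*v; d F_1 = (0) du + (2*v) dv
  For the y component: f_2(F) = -6*u*v; d F_2 = (2*v) du + (2*u) dv
  For the z component: f_3(F) = 10*u*v + 1; d F_3 = (2*v) du + (2*u) dv
Combining and collecting du, dv coefficients:
  coeff of du: 2*v*(4*u*v + 1)
  coeff of dv: 2*u*(4*u*v - 2*v^2 + 1)
F^* omega = (2*v*(4*u*v + 1)) du + (2*u*(4*u*v - 2*v^2 + 1)) dv.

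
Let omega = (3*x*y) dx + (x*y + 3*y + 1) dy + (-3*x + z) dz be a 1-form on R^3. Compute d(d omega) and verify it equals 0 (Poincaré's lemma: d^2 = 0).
d(d omega) = 0

Step 1: d omega = sum_{i<j} (∂f_j/∂x_i - ∂f_i/∂x_j) dx_i ∧ dx_j:
  coeff of dx ∧ dy: -3*x + y
  coeff of dx ∧ dz: -3
  coeff of dy ∧ dz: 0
Step 2: Apply d again to each 2-form coefficient. The only possible 3-form in R^3 is dx ∧ dy ∧ dz, with coefficient
  ∂(coeff of dy∧dz)/∂x - ∂(coeff of dx∧dz)/∂y + ∂(coeff of dx∧dy)/∂z
  = ∂/∂x (0) - ∂/∂y (-3) + ∂/∂z (-3*x + y).
Each of these terms simplifies to sums of mixed partials that cancel in pairs. The result is 0 (by equality of mixed partials for smooth functions — Schwarz / Clairaut).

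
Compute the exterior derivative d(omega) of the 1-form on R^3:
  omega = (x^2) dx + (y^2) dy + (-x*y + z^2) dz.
d(omega) = (-y) dx ∧ dz + (-x) dy ∧ dz

For a 1-form omega = sum_i f_i dx_i, the exterior derivative is
  d(omega) = sum_{i < j} (∂f_j/∂x_i - ∂f_i/∂x_j) dx_i ∧ dx_j.
  coefficient of dx ∧ dz: ∂f_3/∂x - ∂f_1/∂z = ∂(-x*y + z^2)/∂x - ∂(x^2)/∂z = -y
  coefficient of dy ∧ dz: ∂f_3/∂y - ∂f_2/∂z = ∂(-x*y + z^2)/∂y - ∂(y^2)/∂z = -x
Assembling: d(omega) = (-y) dx ∧ dz + (-x) dy ∧ dz.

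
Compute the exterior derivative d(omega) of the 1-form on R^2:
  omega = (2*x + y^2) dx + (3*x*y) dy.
d(omega) = (y) dx ∧ dy

For a 1-form omega = sum_i f_i dx_i, the exterior derivative is
  d(omega) = sum_{i < j} (∂f_j/∂x_i - ∂f_i/∂x_j) dx_i ∧ dx_j.
  coefficient of dx ∧ dy: ∂f_2/∂x - ∂f_1/∂y = ∂(3*x*y)/∂x - ∂(2*x + y^2)/∂y = y
Assembling: d(omega) = (y) dx ∧ dy.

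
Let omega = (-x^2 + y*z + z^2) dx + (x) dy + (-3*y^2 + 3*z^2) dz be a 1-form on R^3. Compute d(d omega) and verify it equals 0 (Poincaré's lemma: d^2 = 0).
d(d omega) = 0

Step 1: d omega = sum_{i<j} (∂f_j/∂x_i - ∂f_i/∂x_j) dx_i ∧ dx_j:
  coeff of dx ∧ dy: 1 - z
  coeff of dx ∧ dz: -y - 2*z
  coeff of dy ∧ dz: -6*y
Step 2: Apply d again to each 2-form coefficient. The only possible 3-form in R^3 is dx ∧ dy ∧ dz, with coefficient
  ∂(coeff of dy∧dz)/∂x - ∂(coeff of dx∧dz)/∂y + ∂(coeff of dx∧dy)/∂z
  = ∂/∂x (-6*y) - ∂/∂y (-y - 2*z) + ∂/∂z (1 - z).
Each of these terms simplifies to sums of mixed partials that cancel in pairs. The result is 0 (by equality of mixed partials for smooth functions — Schwarz / Clairaut).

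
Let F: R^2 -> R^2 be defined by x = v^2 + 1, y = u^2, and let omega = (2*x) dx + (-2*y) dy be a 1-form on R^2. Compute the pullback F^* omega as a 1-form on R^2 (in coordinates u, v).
F^* omega = (-4*u^3) du + (4*v*(v^2 + 1)) dv

Using F^*(f dg) = (f ∘ F) d(g ∘ F), substitute each coordinate x_i by F_i(u, v) in f_i, and replace dx_i by d F_i = (∂F_i/∂u) du + (∂F_i/∂v) dv.
  For the x component: f_1(F) = 2*v^2 + 2; d F_1 = (0) du + (2*v) dv
  For the y component: f_2(F) = -2*u^2; d F_2 = (2*u) du + (0) dv
Combining and collecting du, dv coefficients:
  coeff of du: -4*u^3
  coeff of dv: 4*v*(v^2 + 1)
F^* omega = (-4*u^3) du + (4*v*(v^2 + 1)) dv.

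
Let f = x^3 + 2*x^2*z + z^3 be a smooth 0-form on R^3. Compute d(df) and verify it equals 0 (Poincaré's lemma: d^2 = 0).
d(df) = 0

Step 1: df = sum_i (∂f/∂x_i) dx_i = (x*(3*x + 4*z)) dx + (0) dy + (2*x^2 + 3*z^2) dz.
Step 2: Apply d again. Using the 1-form formula, the coefficient of dx ∧ dy in d(df) is ∂^2 f/∂x ∂y - ∂^2 f/∂y ∂x = (0) - (0) = 0 (equality of mixed partials for smooth f).
Similarly for dx ∧ dz and dy ∧ dz — all coefficients vanish. So d(df) = 0.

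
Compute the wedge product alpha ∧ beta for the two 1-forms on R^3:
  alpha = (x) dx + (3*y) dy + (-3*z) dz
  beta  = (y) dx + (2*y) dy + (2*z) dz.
alpha ∧ beta = (y*(2*x - 3*y)) dx ∧ dy + (z*(2*x + 3*y)) dx ∧ dz + (12*y*z) dy ∧ dz

Distribute the wedge, using dx_i ∧ dx_j = -dx_j ∧ dx_i and dx_i ∧ dx_i = 0. For each pair (i, j) with i < j, the coefficient of dx_i ∧ dx_j in alpha ∧ beta is (alpha_i * beta_j - alpha_j * beta_i). Collecting: alpha ∧ beta = (y*(2*x - 3*y)) dx ∧ dy + (z*(2*x + 3*y)) dx ∧ dz + (12*y*z) dy ∧ dz.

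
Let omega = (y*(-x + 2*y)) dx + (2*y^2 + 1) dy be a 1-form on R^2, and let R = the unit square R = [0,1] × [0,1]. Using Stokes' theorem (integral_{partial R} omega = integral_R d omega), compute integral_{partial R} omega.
integral_(partial R) omega = -3/2

Stokes: integral_partial_R omega = integral_R d omega with d omega = (∂Q/∂x - ∂P/∂y) dx ∧ dy.
  ∂Q/∂x = 0
  ∂P/∂y = -x + 4*y
  integrand = ∂Q/∂x - ∂P/∂y = x - 4*y.
Integrating over R: integral_0^1 integral_0^1 (x - 4*y) dx dy = -3/2.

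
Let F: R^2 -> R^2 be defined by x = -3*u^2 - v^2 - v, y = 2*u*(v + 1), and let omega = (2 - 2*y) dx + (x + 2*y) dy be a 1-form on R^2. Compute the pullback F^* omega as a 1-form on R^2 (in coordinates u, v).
F^* omega = (18*u^2*v + 18*u^2 + 8*u*v^2 + 16*u*v - 4*u - 2*v^3 - 4*v^2 - 2*v) du + (-6*u^3 + 8*u^2*v + 8*u^2 + 6*u*v^2 + 10*u*v + 4*u - 4*v - 2) dv

Using F^*(f dg) = (f ∘ F) d(g ∘ F), substitute each coordinate x_i by F_i(u, v) in f_i, and replace dx_i by d F_i = (∂F_i/∂u) du + (∂F_i/∂v) dv.
  For the x component: f_1(F) = -4*u*v - 4*u + 2; d F_1 = (-6*u) du + (-2*v - 1) dv
  For the y component: f_2(F) = -3*u^2 + 4*u*v + 4*u - v^2 - v; d F_2 = (2*v + 2) du + (2*u) dv
Combining and collecting du, dv coefficients:
  coeff of du: 18*u^2*v + 18*u^2 + 8*u*v^2 + 16*u*v - 4*u - 2*v^3 - 4*v^2 - 2*v
  coeff of dv: -6*u^3 + 8*u^2*v + 8*u^2 + 6*u*v^2 + 10*u*v + 4*u - 4*v - 2
F^* omega = (18*u^2*v + 18*u^2 + 8*u*v^2 + 16*u*v - 4*u - 2*v^3 - 4*v^2 - 2*v) du + (-6*u^3 + 8*u^2*v + 8*u^2 + 6*u*v^2 + 10*u*v + 4*u - 4*v - 2) dv.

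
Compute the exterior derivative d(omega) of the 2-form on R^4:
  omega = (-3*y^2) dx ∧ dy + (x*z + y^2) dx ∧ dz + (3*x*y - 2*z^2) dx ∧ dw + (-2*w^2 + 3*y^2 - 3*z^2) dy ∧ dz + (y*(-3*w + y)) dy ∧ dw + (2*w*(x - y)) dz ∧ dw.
d(omega) = (-2*y) dx ∧ dy ∧ dz + (-3*x) dx ∧ dy ∧ dw + (2*w + 4*z) dx ∧ dz ∧ dw + (-6*w) dy ∧ dz ∧ dw

For a 2-form omega = sum_{i<j} g_{ij} dx_i ∧ dx_j, the exterior derivative is
  d(omega) = sum_{i<j} d(g_{ij}) ∧ dx_i ∧ dx_j = sum_{i<j, k} (∂g_{ij}/∂x_k) dx_k ∧ dx_i ∧ dx_j.
Expand each term, using dx_k ∧ dx_i ∧ dx_j = sgn(permutation) dx_{(a)} ∧ dx_{(b)} ∧ dx_{(c)} with (a < b < c) sorted:
  d(x*z + y^2) includes (∂/∂y)(x*z + y^2) dy = (2*y) dy, which multiplied by dx ∧ dz gives (-2*y) dx ∧ dy ∧ dz
  d(3*x*y - 2*z^2) includes (∂/∂y)(3*x*y - 2*z^2) dy = (3*x) dy, which multiplied by dx ∧ dw gives (-3*x) dx ∧ dy ∧ dw
  d(3*x*y - 2*z^2) includes (∂/∂z)(3*x*y - 2*z^2) dz = (-4*z) dz, which multiplied by dx ∧ dw gives (4*z) dx ∧ dz ∧ dw
  d(-2*w^2 + 3*y^2 - 3*z^2) includes (∂/∂w)(-2*w^2 + 3*y^2 - 3*z^2) dw = (-4*w) dw, which multiplied by dy ∧ dz gives (-4*w) dy ∧ dz ∧ dw
  d(2*w*(x - y)) includes (∂/∂x)(2*w*(x - y)) dx = (2*w) dx, which multiplied by dz ∧ dw gives (2*w) dx ∧ dz ∧ dw
  d(2*w*(x - y)) includes (∂/∂y)(2*w*(x - y)) dy = (-2*w) dy, which multiplied by dz ∧ dw gives (-2*w) dy ∧ dz ∧ dw
Collecting like 3-forms: d(omega) = (-2*y) dx ∧ dy ∧ dz + (-3*x) dx ∧ dy ∧ dw + (2*w + 4*z) dx ∧ dz ∧ dw + (-6*w) dy ∧ dz ∧ dw.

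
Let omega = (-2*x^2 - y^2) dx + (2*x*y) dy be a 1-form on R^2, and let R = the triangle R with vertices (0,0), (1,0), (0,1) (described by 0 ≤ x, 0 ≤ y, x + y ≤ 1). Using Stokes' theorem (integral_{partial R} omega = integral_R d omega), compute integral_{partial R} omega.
integral_(partial R) omega = 2/3

Stokes: integral_partial_R omega = integral_R d omega with d omega = (∂Q/∂x - ∂P/∂y) dx ∧ dy.
  ∂Q/∂x = 2*y
  ∂P/∂y = -2*y
  integrand = ∂Q/∂x - ∂P/∂y = 4*y.
Integrating over R: integral_0^1 integral_0^{1-x} (4*y) dy dx = 2/3.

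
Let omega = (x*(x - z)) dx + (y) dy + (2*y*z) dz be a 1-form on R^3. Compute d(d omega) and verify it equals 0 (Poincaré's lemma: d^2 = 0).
d(d omega) = 0

Step 1: d omega = sum_{i<j} (∂f_j/∂x_i - ∂f_i/∂x_j) dx_i ∧ dx_j:
  coeff of dx ∧ dy: 0
  coeff of dx ∧ dz: x
  coeff of dy ∧ dz: 2*z
Step 2: Apply d again to each 2-form coefficient. The only possible 3-form in R^3 is dx ∧ dy ∧ dz, with coefficient
  ∂(coeff of dy∧dz)/∂x - ∂(coeff of dx∧dz)/∂y + ∂(coeff of dx∧dy)/∂z
  = ∂/∂x (2*z) - ∂/∂y (x) + ∂/∂z (0).
Each of these terms simplifies to sums of mixed partials that cancel in pairs. The result is 0 (by equality of mixed partials for smooth functions — Schwarz / Clairaut).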